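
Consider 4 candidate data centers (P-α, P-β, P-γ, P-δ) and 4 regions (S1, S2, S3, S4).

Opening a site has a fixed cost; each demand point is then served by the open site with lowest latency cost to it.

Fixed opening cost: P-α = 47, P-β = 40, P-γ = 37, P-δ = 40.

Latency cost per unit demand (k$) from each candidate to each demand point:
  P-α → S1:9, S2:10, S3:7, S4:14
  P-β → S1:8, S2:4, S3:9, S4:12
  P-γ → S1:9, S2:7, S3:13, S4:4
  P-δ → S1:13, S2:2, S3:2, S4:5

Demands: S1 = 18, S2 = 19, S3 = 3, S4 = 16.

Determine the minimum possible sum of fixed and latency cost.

347

Open {P-γ, P-δ}: assign each demand point to its cheapest open site.
  S1→P-γ 18×9=162, S2→P-δ 19×2=38, S3→P-δ 3×2=6, S4→P-γ 16×4=64
  latency cost 270, fixed 77 → total 347.
Compare {P-β, P-δ}: latency cost 268 + fixed 80 = 348.
Compare {P-β, P-γ, P-δ}: latency cost 252 + fixed 117 = 369.
Compare {P-α, P-δ}: latency cost 286 + fixed 87 = 373.
All other subsets cost ≥ 348. Minimum total cost: 347.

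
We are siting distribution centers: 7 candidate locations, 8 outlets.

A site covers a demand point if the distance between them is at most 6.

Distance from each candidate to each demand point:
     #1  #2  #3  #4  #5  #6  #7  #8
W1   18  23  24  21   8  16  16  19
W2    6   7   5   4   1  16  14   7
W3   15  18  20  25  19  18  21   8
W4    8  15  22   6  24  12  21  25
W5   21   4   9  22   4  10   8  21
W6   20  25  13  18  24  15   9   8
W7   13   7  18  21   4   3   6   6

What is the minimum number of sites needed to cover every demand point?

3

Coverage sets (demand points within 6 of each site):
  W1: {}
  W2: {#1, #3, #4, #5}
  W3: {}
  W4: {#4}
  W5: {#2, #5}
  W6: {}
  W7: {#5, #6, #7, #8}
No 2 sites suffice: every size-2 union leaves at least one demand point uncovered.
But {W2, W5, W7} covers everything, so the minimum is 3.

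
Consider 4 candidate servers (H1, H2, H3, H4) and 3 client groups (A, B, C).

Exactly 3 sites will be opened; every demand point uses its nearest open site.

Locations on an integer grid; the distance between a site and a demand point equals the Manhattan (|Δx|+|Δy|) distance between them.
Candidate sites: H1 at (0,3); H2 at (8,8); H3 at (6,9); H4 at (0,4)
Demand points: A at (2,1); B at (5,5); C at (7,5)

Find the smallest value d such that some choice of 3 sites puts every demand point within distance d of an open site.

5

Open {H1, H2, H3}.
  Farthest demand point is B at distance 5 (to H3); all others are ≤ 5.
With {H1, H3, H4} the worst case is 5.
With {H2, H3, H4} the worst case is 5.
No size-3 selection achieves below 5.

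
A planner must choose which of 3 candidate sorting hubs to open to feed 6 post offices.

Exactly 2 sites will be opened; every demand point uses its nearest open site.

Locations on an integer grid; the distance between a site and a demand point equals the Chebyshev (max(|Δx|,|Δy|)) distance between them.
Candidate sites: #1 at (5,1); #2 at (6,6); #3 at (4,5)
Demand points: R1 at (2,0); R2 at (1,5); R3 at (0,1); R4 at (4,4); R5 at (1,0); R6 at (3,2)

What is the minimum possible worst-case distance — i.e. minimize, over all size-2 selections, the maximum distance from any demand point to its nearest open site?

Open {#1, #3}.
  Farthest demand point is R3 at distance 4 (to #3); all others are ≤ 4.
With {#1, #2} the worst case is 5.
With {#2, #3} the worst case is 5.
No size-2 selection achieves below 4.

4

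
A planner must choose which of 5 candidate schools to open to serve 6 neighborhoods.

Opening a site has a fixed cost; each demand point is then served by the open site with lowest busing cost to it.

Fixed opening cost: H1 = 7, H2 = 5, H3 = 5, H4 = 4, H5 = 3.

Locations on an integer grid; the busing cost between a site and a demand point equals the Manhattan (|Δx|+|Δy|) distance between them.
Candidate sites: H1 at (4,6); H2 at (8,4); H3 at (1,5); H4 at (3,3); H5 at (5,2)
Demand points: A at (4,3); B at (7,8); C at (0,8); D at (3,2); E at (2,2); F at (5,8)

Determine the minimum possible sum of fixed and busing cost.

29

Open {H1, H4}: assign each demand point to its cheapest open site.
  A→H4 1, B→H1 5, C→H1 6, D→H4 1, E→H4 2, F→H1 3
  busing cost 18, fixed 11 → total 29.
Compare {H1, H5}: busing cost 21 + fixed 10 = 31.
Compare {H4}: busing cost 28 + fixed 4 = 32.
Compare {H1, H3, H4}: busing cost 16 + fixed 16 = 32.
All other subsets cost ≥ 31. Minimum total cost: 29.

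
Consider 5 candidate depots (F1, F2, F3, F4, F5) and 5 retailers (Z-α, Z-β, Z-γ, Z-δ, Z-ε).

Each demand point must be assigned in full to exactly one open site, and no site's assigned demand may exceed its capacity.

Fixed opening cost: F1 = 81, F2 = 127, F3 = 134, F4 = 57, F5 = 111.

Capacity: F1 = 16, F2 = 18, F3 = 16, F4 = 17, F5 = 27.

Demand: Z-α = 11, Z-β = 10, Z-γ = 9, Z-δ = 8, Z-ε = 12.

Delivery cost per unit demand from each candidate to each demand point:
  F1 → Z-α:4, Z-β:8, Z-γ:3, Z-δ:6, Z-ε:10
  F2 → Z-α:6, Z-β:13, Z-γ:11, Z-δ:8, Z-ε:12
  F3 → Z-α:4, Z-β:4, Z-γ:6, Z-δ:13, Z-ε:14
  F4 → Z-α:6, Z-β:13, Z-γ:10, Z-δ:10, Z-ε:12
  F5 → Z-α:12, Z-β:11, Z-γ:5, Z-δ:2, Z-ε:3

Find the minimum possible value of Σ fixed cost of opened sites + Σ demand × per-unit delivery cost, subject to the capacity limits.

Open {F1, F3, F4, F5}; cheapest assignment that respects the capacities:
  F1 (cap 16, load 9): Z-γ — cost 9×3 = 27
  F3 (cap 16, load 10): Z-β — cost 10×4 = 40
  F4 (cap 17, load 11): Z-α — cost 11×6 = 66
  F5 (cap 27, load 20): Z-δ, Z-ε — cost 8×2 + 12×3 = 52
  Shipping 185, fixed 383 → total 568.
  Any other capacity-feasible assignment to {F1, F3, F4, F5} ships for at least 185.
Compare {F1, F4, F5}: its best feasible assignment gives total 606.
Compare {F2, F4, F5}: its best feasible assignment gives total 636.
Every other set of open sites that can feasibly serve all demand totals ≥ 606 even under its best assignment. Minimum: 568.

568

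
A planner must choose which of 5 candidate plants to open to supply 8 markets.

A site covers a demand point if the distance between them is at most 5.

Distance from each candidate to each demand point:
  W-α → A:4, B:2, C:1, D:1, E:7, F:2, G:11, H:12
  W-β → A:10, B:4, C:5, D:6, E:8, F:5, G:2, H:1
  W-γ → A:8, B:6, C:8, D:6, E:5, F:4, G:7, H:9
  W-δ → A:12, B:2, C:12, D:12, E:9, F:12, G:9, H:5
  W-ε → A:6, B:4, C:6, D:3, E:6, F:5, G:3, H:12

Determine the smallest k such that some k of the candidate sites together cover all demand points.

Coverage sets (demand points within 5 of each site):
  W-α: {A, B, C, D, F}
  W-β: {B, C, F, G, H}
  W-γ: {E, F}
  W-δ: {B, H}
  W-ε: {B, D, F, G}
No 2 sites suffice: every size-2 union leaves at least one demand point uncovered.
But {W-α, W-β, W-γ} covers everything, so the minimum is 3.

3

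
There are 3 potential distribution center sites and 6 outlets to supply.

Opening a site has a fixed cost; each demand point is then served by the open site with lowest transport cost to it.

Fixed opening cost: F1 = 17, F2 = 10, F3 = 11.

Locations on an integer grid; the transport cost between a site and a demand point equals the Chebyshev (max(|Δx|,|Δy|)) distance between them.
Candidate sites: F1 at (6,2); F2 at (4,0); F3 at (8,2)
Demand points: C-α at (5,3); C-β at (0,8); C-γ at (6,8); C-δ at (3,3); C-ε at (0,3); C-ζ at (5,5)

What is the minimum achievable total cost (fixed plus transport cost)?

41

Open {F2}: assign each demand point to its cheapest open site.
  C-α→F2 3, C-β→F2 8, C-γ→F2 8, C-δ→F2 3, C-ε→F2 4, C-ζ→F2 5
  transport cost 31, fixed 10 → total 41.
Compare {F1}: transport cost 25 + fixed 17 = 42.
Compare {F3}: transport cost 33 + fixed 11 = 44.
Compare {F2, F3}: transport cost 27 + fixed 21 = 48.
All other subsets cost ≥ 42. Minimum total cost: 41.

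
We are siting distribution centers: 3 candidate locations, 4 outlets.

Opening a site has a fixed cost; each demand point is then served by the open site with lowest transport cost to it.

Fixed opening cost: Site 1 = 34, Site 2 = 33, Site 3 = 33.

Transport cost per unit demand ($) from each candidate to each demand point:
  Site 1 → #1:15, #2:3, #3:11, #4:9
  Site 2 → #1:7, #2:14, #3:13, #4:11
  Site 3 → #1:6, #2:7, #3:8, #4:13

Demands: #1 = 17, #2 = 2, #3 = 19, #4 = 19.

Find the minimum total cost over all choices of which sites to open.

498

Open {Site 1, Site 3}: assign each demand point to its cheapest open site.
  #1→Site 3 17×6=102, #2→Site 1 2×3=6, #3→Site 3 19×8=152, #4→Site 1 19×9=171
  transport cost 431, fixed 67 → total 498.
Compare {Site 1, Site 2, Site 3}: transport cost 431 + fixed 100 = 531.
Compare {Site 2, Site 3}: transport cost 477 + fixed 66 = 543.
Compare {Site 3}: transport cost 515 + fixed 33 = 548.
All other subsets cost ≥ 531. Minimum total cost: 498.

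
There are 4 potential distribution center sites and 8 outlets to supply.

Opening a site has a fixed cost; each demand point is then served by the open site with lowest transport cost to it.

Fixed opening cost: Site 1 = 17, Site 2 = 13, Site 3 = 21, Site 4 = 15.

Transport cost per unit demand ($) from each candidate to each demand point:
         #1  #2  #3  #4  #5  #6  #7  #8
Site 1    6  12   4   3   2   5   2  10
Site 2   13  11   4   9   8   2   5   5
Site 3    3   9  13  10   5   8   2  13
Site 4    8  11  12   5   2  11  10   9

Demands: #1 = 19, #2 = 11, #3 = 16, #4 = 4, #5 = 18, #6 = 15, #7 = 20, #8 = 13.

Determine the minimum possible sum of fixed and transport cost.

454

Open {Site 1, Site 2, Site 3}: assign each demand point to its cheapest open site.
  #1→Site 3 19×3=57, #2→Site 3 11×9=99, #3→Site 1 16×4=64, #4→Site 1 4×3=12, #5→Site 1 18×2=36, #6→Site 2 15×2=30, #7→Site 1 20×2=40, #8→Site 2 13×5=65
  transport cost 403, fixed 51 → total 454.
Compare {Site 2, Site 3, Site 4}: transport cost 411 + fixed 49 = 460.
Compare {Site 1, Site 2, Site 3, Site 4}: transport cost 403 + fixed 66 = 469.
Compare {Site 1, Site 2}: transport cost 482 + fixed 30 = 512.
All other subsets cost ≥ 460. Minimum total cost: 454.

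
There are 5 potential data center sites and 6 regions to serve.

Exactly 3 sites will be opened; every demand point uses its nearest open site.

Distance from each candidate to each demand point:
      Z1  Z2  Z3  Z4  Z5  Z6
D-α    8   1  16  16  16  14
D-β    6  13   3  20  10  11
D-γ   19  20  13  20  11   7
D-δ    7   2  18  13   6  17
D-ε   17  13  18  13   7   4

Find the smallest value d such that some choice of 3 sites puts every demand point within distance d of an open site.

13

Open {D-α, D-β, D-δ}.
  Farthest demand point is Z4 at distance 13 (to D-δ); all others are ≤ 13.
With {D-α, D-β, D-ε} the worst case is 13.
With {D-α, D-γ, D-δ} the worst case is 13.
No size-3 selection achieves below 13.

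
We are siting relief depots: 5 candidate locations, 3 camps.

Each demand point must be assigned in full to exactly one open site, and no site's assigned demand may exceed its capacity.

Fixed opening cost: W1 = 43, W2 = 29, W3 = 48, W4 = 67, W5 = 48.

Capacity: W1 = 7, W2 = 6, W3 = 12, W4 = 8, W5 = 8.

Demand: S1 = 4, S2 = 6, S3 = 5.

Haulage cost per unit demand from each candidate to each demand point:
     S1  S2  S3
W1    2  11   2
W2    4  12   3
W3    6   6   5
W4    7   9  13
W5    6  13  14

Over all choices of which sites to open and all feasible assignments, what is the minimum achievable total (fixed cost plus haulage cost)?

152

Open {W2, W3}; cheapest assignment that respects the capacities:
  W2 (cap 6, load 5): S3 — cost 5×3 = 15
  W3 (cap 12, load 10): S1, S2 — cost 4×6 + 6×6 = 60
  Shipping 75, fixed 77 → total 152.
  Any other capacity-feasible assignment to {W2, W3} ships for at least 75.
Compare {W1, W3}: its best feasible assignment gives total 160.
Compare {W1, W2, W3}: its best feasible assignment gives total 179.
Every other set of open sites that can feasibly serve all demand totals ≥ 160 even under its best assignment. Minimum: 152.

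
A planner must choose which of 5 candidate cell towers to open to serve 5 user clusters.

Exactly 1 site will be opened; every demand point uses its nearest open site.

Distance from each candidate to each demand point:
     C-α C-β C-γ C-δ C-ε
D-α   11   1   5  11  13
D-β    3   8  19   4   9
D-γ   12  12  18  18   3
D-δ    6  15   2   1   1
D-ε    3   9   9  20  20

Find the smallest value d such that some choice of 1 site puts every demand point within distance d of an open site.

13

Open {D-α}.
  Farthest demand point is C-ε at distance 13 (to D-α); all others are ≤ 13.
With {D-δ} the worst case is 15.
With {D-γ} the worst case is 18.
No size-1 selection achieves below 13.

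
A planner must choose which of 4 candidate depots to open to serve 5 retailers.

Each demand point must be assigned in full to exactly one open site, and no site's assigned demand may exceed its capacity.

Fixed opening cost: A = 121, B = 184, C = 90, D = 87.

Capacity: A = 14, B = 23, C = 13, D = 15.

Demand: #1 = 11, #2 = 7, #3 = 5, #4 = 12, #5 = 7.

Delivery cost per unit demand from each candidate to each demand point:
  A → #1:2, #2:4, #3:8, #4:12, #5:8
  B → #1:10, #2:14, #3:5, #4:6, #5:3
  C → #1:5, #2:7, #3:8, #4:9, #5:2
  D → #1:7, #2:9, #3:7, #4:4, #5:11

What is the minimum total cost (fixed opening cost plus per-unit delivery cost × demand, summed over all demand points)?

599

Open {A, B, C}; cheapest assignment that respects the capacities:
  A (cap 14, load 11): #1 — cost 11×2 = 22
  B (cap 23, load 19): #4, #5 — cost 12×6 + 7×3 = 93
  C (cap 13, load 12): #2, #3 — cost 7×7 + 5×8 = 89
  Shipping 204, fixed 395 → total 599.
  Any other capacity-feasible assignment to {A, B, C} ships for at least 204.
Compare {A, B, D}: its best feasible assignment gives total 605.
Compare {B, C, D}: its best feasible assignment gives total 607.
Every other set of open sites that can feasibly serve all demand totals ≥ 605 even under its best assignment. Minimum: 599.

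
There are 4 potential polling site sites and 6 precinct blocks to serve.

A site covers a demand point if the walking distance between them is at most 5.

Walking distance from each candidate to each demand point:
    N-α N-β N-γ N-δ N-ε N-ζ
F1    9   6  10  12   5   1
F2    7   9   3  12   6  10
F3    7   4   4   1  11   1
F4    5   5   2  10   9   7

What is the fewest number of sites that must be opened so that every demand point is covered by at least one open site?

3

Coverage sets (demand points within 5 of each site):
  F1: {N-ε, N-ζ}
  F2: {N-γ}
  F3: {N-β, N-γ, N-δ, N-ζ}
  F4: {N-α, N-β, N-γ}
No 2 sites suffice: every size-2 union leaves at least one demand point uncovered.
But {F1, F3, F4} covers everything, so the minimum is 3.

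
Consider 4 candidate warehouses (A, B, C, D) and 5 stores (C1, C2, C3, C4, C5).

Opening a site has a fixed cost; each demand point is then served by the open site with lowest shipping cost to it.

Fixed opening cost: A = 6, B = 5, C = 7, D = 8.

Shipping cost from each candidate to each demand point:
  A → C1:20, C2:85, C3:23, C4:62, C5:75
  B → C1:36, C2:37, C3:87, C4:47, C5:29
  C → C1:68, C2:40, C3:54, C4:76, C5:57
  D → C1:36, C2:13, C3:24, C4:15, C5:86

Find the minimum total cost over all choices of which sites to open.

119

Open {A, B, D}: assign each demand point to its cheapest open site.
  C1→A 20, C2→D 13, C3→A 23, C4→D 15, C5→B 29
  shipping cost 100, fixed 19 → total 119.
Compare {A, B, C, D}: shipping cost 100 + fixed 26 = 126.
Compare {B, D}: shipping cost 117 + fixed 13 = 130.
Compare {B, C, D}: shipping cost 117 + fixed 20 = 137.
All other subsets cost ≥ 126. Minimum total cost: 119.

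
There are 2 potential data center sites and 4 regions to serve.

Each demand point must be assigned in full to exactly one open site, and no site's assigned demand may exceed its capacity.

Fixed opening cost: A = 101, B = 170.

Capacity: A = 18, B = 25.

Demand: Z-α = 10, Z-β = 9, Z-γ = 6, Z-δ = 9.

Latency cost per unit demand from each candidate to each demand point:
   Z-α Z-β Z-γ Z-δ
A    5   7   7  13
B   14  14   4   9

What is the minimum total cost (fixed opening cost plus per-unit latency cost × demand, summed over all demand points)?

Open {A, B}; cheapest assignment that respects the capacities:
  A (cap 18, load 10): Z-α — cost 10×5 = 50
  B (cap 25, load 24): Z-β, Z-γ, Z-δ — cost 9×14 + 6×4 + 9×9 = 231
  Shipping 281, fixed 271 → total 552.
  Any other capacity-feasible assignment to {A, B} ships for at least 281.
Total demand is 34 and no other set of sites has combined capacity ≥ 34, so {A, B} is the only feasible choice of open sites. Minimum: 552.

552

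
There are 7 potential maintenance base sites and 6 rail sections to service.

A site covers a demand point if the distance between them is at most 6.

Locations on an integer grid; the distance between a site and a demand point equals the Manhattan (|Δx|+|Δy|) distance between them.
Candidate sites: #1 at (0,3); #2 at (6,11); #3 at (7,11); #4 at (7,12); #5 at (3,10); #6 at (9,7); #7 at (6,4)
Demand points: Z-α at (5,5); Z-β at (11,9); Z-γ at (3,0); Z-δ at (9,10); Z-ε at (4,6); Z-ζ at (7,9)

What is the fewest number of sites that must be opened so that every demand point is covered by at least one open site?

2

Coverage sets (demand points within 6 of each site):
  #1: {Z-γ}
  #2: {Z-δ, Z-ζ}
  #3: {Z-β, Z-δ, Z-ζ}
  #4: {Z-δ, Z-ζ}
  #5: {Z-δ, Z-ε, Z-ζ}
  #6: {Z-α, Z-β, Z-δ, Z-ε, Z-ζ}
  #7: {Z-α, Z-ε, Z-ζ}
No single site covers all 6 demand points.
But {#1, #6} covers everything, so the minimum is 2.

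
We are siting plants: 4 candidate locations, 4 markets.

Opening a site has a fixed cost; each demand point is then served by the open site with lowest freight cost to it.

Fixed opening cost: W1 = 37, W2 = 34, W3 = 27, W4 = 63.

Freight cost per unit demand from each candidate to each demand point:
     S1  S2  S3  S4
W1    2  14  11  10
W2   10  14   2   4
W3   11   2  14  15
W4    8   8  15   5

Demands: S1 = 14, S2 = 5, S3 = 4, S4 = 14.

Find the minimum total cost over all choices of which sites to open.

Open {W1, W2, W3}: assign each demand point to its cheapest open site.
  S1→W1 14×2=28, S2→W3 5×2=10, S3→W2 4×2=8, S4→W2 14×4=56
  freight cost 102, fixed 98 → total 200.
Compare {W1, W2}: freight cost 162 + fixed 71 = 233.
Compare {W1, W2, W3, W4}: freight cost 102 + fixed 161 = 263.
Compare {W1, W2, W4}: freight cost 132 + fixed 134 = 266.
All other subsets cost ≥ 233. Minimum total cost: 200.

200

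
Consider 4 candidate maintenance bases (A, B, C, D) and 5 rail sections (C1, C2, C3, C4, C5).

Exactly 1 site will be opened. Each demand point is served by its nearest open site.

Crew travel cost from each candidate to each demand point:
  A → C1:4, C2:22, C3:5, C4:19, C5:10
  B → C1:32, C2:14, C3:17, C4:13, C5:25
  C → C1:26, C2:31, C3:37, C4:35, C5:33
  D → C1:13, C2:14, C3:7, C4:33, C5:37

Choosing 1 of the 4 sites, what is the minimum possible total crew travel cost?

Open {A}.
  C1→A 4, C2→A 22, C3→A 5, C4→A 19, C5→A 10  ⇒ total 60.
Compare {B}: total 101.
Compare {D}: total 104.
No size-1 selection does better; minimum is 60.

60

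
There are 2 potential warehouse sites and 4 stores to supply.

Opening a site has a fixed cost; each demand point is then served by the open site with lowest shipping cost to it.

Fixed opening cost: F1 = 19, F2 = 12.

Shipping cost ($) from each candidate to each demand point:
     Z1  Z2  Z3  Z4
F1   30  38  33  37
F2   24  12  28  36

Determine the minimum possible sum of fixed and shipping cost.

Open {F2}: assign each demand point to its cheapest open site.
  Z1→F2 24, Z2→F2 12, Z3→F2 28, Z4→F2 36
  shipping cost 100, fixed 12 → total 112.
Compare {F1, F2}: shipping cost 100 + fixed 31 = 131.
Compare {F1}: shipping cost 138 + fixed 19 = 157.

112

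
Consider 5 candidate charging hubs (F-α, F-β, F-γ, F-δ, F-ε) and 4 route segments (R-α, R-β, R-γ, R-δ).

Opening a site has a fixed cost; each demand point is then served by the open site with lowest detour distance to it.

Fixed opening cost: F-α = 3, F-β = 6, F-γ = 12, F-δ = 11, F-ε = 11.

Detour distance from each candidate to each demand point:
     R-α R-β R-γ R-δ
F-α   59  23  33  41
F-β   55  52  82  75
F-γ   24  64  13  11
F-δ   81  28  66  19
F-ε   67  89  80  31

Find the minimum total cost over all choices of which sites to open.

Open {F-α, F-γ}: assign each demand point to its cheapest open site.
  R-α→F-γ 24, R-β→F-α 23, R-γ→F-γ 13, R-δ→F-γ 11
  detour distance 71, fixed 15 → total 86.
Compare {F-α, F-β, F-γ}: detour distance 71 + fixed 21 = 92.
Compare {F-α, F-γ, F-δ}: detour distance 71 + fixed 26 = 97.
Compare {F-α, F-γ, F-ε}: detour distance 71 + fixed 26 = 97.
All other subsets cost ≥ 92. Minimum total cost: 86.

86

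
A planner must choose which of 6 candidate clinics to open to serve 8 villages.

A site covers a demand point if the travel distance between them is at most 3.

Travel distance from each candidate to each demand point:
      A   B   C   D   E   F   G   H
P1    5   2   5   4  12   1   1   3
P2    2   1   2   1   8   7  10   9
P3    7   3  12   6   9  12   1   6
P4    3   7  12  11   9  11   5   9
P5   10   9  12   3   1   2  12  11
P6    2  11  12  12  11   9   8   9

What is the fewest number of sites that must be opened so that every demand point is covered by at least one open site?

Coverage sets (demand points within 3 of each site):
  P1: {B, F, G, H}
  P2: {A, B, C, D}
  P3: {B, G}
  P4: {A}
  P5: {D, E, F}
  P6: {A}
No 2 sites suffice: every size-2 union leaves at least one demand point uncovered.
But {P1, P2, P5} covers everything, so the minimum is 3.

3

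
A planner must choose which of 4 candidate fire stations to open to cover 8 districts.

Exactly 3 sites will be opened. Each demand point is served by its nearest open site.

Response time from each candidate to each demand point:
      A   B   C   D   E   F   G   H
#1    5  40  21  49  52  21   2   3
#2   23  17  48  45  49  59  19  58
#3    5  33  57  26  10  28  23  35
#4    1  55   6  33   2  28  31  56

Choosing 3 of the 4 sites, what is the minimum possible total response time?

Open {#1, #2, #4}.
  A→#4 1, B→#2 17, C→#4 6, D→#4 33, E→#4 2, F→#1 21, G→#1 2, H→#1 3  ⇒ total 85.
Compare {#1, #3, #4}: total 94.
Compare {#1, #2, #3}: total 105.
No size-3 selection does better; minimum is 85.

85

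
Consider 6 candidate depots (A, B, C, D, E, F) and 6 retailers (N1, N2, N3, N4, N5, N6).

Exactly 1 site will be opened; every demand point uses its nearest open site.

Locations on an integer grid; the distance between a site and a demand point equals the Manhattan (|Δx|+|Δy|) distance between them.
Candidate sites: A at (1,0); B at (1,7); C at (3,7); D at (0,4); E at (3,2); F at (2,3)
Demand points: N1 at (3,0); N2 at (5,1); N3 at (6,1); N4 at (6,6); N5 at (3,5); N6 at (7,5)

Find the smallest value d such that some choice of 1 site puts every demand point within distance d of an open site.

Open {E}.
  Farthest demand point is N4 at distance 7 (to E); all others are ≤ 7.
With {F} the worst case is 7.
With {C} the worst case is 9.
No size-1 selection achieves below 7.

7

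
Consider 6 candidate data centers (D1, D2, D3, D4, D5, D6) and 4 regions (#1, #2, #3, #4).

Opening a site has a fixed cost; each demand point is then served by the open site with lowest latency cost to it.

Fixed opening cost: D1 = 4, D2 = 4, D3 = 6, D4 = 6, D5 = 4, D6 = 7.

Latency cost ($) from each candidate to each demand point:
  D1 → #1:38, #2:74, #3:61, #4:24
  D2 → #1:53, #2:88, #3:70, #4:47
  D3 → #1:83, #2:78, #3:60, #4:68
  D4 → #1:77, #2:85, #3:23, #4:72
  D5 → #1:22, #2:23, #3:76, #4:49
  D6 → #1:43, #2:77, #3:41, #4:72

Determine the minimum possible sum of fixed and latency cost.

Open {D1, D4, D5}: assign each demand point to its cheapest open site.
  #1→D5 22, #2→D5 23, #3→D4 23, #4→D1 24
  latency cost 92, fixed 14 → total 106.
Compare {D1, D2, D4, D5}: latency cost 92 + fixed 18 = 110.
Compare {D1, D3, D4, D5}: latency cost 92 + fixed 20 = 112.
Compare {D1, D4, D5, D6}: latency cost 92 + fixed 21 = 113.
All other subsets cost ≥ 110. Minimum total cost: 106.

106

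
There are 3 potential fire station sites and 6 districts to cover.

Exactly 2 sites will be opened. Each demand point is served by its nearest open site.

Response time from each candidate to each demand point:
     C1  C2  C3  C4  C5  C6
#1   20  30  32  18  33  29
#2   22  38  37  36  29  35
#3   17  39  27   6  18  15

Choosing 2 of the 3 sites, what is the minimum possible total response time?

Open {#1, #3}.
  C1→#3 17, C2→#1 30, C3→#3 27, C4→#3 6, C5→#3 18, C6→#3 15  ⇒ total 113.
Compare {#2, #3}: total 121.
Compare {#1, #2}: total 158.

113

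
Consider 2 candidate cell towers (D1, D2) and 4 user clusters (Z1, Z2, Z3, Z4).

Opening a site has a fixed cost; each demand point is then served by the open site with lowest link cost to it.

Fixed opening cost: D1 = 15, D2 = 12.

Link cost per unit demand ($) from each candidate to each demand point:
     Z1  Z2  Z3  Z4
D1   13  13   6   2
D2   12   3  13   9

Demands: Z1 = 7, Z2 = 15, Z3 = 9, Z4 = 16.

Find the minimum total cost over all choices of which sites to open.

242

Open {D1, D2}: assign each demand point to its cheapest open site.
  Z1→D2 7×12=84, Z2→D2 15×3=45, Z3→D1 9×6=54, Z4→D1 16×2=32
  link cost 215, fixed 27 → total 242.
Compare {D1}: link cost 372 + fixed 15 = 387.
Compare {D2}: link cost 390 + fixed 12 = 402.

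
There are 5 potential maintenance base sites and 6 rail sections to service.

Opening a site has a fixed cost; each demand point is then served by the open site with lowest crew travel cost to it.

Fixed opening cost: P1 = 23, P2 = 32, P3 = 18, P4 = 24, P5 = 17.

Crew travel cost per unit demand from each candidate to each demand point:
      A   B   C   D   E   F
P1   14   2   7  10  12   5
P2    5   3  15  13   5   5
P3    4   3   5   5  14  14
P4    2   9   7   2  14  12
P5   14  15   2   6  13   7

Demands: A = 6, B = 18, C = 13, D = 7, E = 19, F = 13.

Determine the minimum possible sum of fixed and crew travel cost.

339

Open {P2, P4, P5}: assign each demand point to its cheapest open site.
  A→P4 6×2=12, B→P2 18×3=54, C→P5 13×2=26, D→P4 7×2=14, E→P2 19×5=95, F→P2 13×5=65
  crew travel cost 266, fixed 73 → total 339.
Compare {P1, P2, P4, P5}: crew travel cost 248 + fixed 96 = 344.
Compare {P2, P3, P4, P5}: crew travel cost 266 + fixed 91 = 357.
Compare {P2, P5}: crew travel cost 312 + fixed 49 = 361.
All other subsets cost ≥ 344. Minimum total cost: 339.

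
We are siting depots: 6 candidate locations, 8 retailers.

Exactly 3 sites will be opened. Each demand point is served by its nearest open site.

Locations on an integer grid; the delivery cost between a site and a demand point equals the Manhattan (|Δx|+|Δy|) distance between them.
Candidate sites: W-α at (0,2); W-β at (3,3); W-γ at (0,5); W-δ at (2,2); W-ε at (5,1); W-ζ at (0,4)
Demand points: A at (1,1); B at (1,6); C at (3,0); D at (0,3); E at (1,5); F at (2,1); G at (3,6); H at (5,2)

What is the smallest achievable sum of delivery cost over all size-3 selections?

Open {W-γ, W-δ, W-ε}.
  A→W-δ 2, B→W-γ 2, C→W-δ 3, D→W-γ 2, E→W-γ 1, F→W-δ 1, G→W-γ 4, H→W-ε 1  ⇒ total 16.
Compare {W-α, W-γ, W-δ}: total 17.
Compare {W-α, W-γ, W-ε}: total 17.
No size-3 selection does better; minimum is 16.

16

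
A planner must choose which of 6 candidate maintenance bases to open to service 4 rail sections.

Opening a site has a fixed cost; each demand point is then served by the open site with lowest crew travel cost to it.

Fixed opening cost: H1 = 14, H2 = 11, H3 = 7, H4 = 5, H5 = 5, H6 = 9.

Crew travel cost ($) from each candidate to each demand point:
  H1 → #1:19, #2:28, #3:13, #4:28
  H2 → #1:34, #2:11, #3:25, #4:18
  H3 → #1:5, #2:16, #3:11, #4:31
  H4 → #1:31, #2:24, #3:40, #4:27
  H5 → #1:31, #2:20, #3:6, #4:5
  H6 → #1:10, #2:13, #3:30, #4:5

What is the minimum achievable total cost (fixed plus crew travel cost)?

Open {H3, H5}: assign each demand point to its cheapest open site.
  #1→H3 5, #2→H3 16, #3→H5 6, #4→H5 5
  crew travel cost 32, fixed 12 → total 44.
Compare {H5, H6}: crew travel cost 34 + fixed 14 = 48.
Compare {H3, H4, H5}: crew travel cost 32 + fixed 17 = 49.
Compare {H3, H6}: crew travel cost 34 + fixed 16 = 50.
All other subsets cost ≥ 48. Minimum total cost: 44.

44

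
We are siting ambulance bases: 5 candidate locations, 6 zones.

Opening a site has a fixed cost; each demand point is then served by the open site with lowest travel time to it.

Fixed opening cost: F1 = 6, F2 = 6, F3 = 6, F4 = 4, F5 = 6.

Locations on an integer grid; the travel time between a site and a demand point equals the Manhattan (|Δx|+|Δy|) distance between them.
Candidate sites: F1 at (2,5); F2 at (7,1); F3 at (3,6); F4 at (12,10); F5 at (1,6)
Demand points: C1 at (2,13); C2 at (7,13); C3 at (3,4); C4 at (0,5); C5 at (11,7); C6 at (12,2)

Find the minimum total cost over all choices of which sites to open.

42

Open {F1, F4}: assign each demand point to its cheapest open site.
  C1→F1 8, C2→F4 8, C3→F1 2, C4→F1 2, C5→F4 4, C6→F4 8
  travel time 32, fixed 10 → total 42.
Compare {F3, F4}: travel time 34 + fixed 10 = 44.
Compare {F4, F5}: travel time 34 + fixed 10 = 44.
Compare {F1, F2, F4}: travel time 30 + fixed 16 = 46.
All other subsets cost ≥ 44. Minimum total cost: 42.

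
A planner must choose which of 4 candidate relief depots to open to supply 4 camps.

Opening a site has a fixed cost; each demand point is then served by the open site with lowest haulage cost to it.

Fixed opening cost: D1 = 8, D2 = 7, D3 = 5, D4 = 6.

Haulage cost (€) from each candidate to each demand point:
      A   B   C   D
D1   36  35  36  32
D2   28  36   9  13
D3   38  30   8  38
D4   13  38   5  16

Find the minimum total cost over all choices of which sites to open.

75

Open {D3, D4}: assign each demand point to its cheapest open site.
  A→D4 13, B→D3 30, C→D4 5, D→D4 16
  haulage cost 64, fixed 11 → total 75.
Compare {D4}: haulage cost 72 + fixed 6 = 78.
Compare {D2, D3, D4}: haulage cost 61 + fixed 18 = 79.
Compare {D2, D4}: haulage cost 67 + fixed 13 = 80.
All other subsets cost ≥ 78. Minimum total cost: 75.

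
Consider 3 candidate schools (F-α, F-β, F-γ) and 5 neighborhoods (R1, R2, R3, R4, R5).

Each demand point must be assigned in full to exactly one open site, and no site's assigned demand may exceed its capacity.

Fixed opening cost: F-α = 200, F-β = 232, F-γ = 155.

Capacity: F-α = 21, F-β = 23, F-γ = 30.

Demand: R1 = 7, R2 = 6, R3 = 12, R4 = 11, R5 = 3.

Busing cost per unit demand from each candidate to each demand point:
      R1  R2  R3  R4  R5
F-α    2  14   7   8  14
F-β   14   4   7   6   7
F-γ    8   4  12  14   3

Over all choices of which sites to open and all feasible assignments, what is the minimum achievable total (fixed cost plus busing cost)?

626

Open {F-β, F-γ}; cheapest assignment that respects the capacities:
  F-β (cap 23, load 23): R3, R4 — cost 12×7 + 11×6 = 150
  F-γ (cap 30, load 16): R1, R2, R5 — cost 7×8 + 6×4 + 3×3 = 89
  Shipping 239, fixed 387 → total 626.
  Any other capacity-feasible assignment to {F-β, F-γ} ships for at least 239.
Compare {F-α, F-γ}: its best feasible assignment gives total 634.
Compare {F-α, F-β}: its best feasible assignment gives total 641.
Every other set of open sites that can feasibly serve all demand totals ≥ 634 even under its best assignment. Minimum: 626.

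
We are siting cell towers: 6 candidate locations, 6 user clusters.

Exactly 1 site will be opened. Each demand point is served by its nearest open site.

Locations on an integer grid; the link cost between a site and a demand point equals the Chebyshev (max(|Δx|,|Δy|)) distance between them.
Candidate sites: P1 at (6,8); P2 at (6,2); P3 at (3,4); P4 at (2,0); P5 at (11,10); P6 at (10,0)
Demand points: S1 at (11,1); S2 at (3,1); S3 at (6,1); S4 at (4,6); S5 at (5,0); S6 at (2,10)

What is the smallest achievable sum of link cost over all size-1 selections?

23

Open {P2}.
  S1→P2 5, S2→P2 3, S3→P2 1, S4→P2 4, S5→P2 2, S6→P2 8  ⇒ total 23.
Compare {P3}: total 26.
Compare {P4}: total 33.
No size-1 selection does better; minimum is 23.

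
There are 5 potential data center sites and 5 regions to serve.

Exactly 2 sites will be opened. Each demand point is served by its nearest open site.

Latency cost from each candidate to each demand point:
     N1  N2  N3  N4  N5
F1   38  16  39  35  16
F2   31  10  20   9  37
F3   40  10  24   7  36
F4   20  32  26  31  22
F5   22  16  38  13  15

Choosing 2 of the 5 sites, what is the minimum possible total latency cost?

76

Open {F2, F5}.
  N1→F5 22, N2→F2 10, N3→F2 20, N4→F2 9, N5→F5 15  ⇒ total 76.
Compare {F3, F5}: total 78.
Compare {F2, F4}: total 81.
No size-2 selection does better; minimum is 76.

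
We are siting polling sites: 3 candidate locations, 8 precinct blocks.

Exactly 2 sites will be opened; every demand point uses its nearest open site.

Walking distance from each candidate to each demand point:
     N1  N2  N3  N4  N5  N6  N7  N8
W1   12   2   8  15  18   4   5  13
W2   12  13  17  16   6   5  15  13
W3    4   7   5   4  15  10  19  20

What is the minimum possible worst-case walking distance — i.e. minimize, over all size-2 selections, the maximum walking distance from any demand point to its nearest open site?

Open {W1, W2}.
  Farthest demand point is N4 at walking distance 15 (to W1); all others are ≤ 15.
With {W1, W3} the worst case is 15.
With {W2, W3} the worst case is 15.
No size-2 selection achieves below 15.

15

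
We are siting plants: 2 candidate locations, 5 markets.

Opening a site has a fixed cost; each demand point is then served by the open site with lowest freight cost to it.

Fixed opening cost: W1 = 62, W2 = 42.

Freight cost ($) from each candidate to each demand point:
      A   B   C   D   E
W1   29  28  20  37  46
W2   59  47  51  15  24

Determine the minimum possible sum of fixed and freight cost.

Open {W1, W2}: assign each demand point to its cheapest open site.
  A→W1 29, B→W1 28, C→W1 20, D→W2 15, E→W2 24
  freight cost 116, fixed 104 → total 220.
Compare {W1}: freight cost 160 + fixed 62 = 222.
Compare {W2}: freight cost 196 + fixed 42 = 238.

220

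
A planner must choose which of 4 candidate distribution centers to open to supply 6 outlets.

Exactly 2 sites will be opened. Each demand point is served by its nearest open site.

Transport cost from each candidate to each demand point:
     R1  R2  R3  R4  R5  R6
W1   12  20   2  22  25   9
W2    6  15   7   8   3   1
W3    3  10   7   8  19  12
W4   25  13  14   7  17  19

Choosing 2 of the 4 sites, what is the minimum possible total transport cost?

32

Open {W2, W3}.
  R1→W3 3, R2→W3 10, R3→W2 7, R4→W2 8, R5→W2 3, R6→W2 1  ⇒ total 32.
Compare {W1, W2}: total 35.
Compare {W2, W4}: total 37.
No size-2 selection does better; minimum is 32.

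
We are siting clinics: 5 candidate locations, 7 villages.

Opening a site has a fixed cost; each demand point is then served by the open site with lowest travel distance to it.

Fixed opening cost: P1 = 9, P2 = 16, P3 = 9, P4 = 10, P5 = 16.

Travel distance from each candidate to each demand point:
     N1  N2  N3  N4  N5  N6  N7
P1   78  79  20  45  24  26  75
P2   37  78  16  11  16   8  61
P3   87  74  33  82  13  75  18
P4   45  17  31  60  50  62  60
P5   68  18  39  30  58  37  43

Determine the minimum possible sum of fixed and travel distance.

Open {P2, P3, P4}: assign each demand point to its cheapest open site.
  N1→P2 37, N2→P4 17, N3→P2 16, N4→P2 11, N5→P3 13, N6→P2 8, N7→P3 18
  travel distance 120, fixed 35 → total 155.
Compare {P2, P3, P5}: travel distance 121 + fixed 41 = 162.
Compare {P1, P2, P3, P4}: travel distance 120 + fixed 44 = 164.
Compare {P1, P2, P3, P5}: travel distance 121 + fixed 50 = 171.
All other subsets cost ≥ 162. Minimum total cost: 155.

155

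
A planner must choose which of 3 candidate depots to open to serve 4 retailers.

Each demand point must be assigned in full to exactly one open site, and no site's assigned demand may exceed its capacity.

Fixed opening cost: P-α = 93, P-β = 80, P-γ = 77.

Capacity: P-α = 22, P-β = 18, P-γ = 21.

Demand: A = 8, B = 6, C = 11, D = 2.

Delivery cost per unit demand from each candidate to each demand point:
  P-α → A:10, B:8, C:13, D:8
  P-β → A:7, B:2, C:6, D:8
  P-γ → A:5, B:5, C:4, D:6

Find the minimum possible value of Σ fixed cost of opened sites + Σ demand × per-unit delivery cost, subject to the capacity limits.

Open {P-β, P-γ}; cheapest assignment that respects the capacities:
  P-β (cap 18, load 6): B — cost 6×2 = 12
  P-γ (cap 21, load 21): A, C, D — cost 8×5 + 11×4 + 2×6 = 96
  Shipping 108, fixed 157 → total 265.
  Any other capacity-feasible assignment to {P-β, P-γ} ships for at least 108.
Compare {P-α, P-γ}: its best feasible assignment gives total 314.
Compare {P-α, P-β}: its best feasible assignment gives total 347.
Every other set of open sites that can feasibly serve all demand totals ≥ 314 even under its best assignment. Minimum: 265.

265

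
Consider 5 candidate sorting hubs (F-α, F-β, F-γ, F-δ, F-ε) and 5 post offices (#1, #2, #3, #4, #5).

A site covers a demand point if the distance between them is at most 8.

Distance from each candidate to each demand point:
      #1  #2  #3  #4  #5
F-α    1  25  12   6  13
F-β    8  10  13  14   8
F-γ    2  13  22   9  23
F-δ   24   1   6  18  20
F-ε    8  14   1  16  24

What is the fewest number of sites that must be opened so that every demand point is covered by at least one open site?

Coverage sets (demand points within 8 of each site):
  F-α: {#1, #4}
  F-β: {#1, #5}
  F-γ: {#1}
  F-δ: {#2, #3}
  F-ε: {#1, #3}
No 2 sites suffice: every size-2 union leaves at least one demand point uncovered.
But {F-α, F-β, F-δ} covers everything, so the minimum is 3.

3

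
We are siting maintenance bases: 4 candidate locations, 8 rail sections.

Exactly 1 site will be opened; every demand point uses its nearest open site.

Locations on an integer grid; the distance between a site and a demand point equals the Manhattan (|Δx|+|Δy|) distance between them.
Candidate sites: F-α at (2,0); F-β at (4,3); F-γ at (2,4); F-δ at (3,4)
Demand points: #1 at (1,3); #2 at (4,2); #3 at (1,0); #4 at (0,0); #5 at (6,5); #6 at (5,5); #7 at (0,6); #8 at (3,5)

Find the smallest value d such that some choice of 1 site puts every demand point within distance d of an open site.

6

Open {F-γ}.
  Farthest demand point is #4 at distance 6 (to F-γ); all others are ≤ 6.
With {F-β} the worst case is 7.
With {F-δ} the worst case is 7.
No size-1 selection achieves below 6.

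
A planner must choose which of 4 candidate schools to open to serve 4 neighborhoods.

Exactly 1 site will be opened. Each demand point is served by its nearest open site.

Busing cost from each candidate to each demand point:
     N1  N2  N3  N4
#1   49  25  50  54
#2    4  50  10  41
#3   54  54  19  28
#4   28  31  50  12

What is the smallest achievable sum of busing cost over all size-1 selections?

105

Open {#2}.
  N1→#2 4, N2→#2 50, N3→#2 10, N4→#2 41  ⇒ total 105.
Compare {#4}: total 121.
Compare {#3}: total 155.
No size-1 selection does better; minimum is 105.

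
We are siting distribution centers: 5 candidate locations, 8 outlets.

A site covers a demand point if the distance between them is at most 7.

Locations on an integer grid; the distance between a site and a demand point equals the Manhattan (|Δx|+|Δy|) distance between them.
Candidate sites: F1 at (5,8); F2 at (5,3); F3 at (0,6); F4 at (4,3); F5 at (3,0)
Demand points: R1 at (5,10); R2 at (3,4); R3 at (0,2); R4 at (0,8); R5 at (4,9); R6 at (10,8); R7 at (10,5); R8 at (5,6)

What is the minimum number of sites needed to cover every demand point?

2

Coverage sets (demand points within 7 of each site):
  F1: {R1, R2, R4, R5, R6, R8}
  F2: {R1, R2, R3, R5, R7, R8}
  F3: {R2, R3, R4, R5, R8}
  F4: {R2, R3, R5, R8}
  F5: {R2, R3}
No single site covers all 8 demand points.
But {F1, F2} covers everything, so the minimum is 2.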